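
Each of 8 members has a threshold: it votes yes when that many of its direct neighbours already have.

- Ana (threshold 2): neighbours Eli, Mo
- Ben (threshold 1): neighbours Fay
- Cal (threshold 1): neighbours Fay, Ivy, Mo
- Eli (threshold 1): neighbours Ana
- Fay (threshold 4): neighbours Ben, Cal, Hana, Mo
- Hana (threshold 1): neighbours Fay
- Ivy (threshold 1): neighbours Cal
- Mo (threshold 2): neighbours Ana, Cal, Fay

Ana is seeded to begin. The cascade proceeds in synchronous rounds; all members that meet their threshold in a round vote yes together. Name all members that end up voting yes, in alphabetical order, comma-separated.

Round 1 — Ana votes yes (initial).
Round 2 — checking thresholds:
  Eli: 1 of 1 neighbours ≥ 1, votes yes.
  Mo: 1 of 3 neighbours < 2, below threshold.
Round 3 — no new yes votes; cascade stops.

Ana, Eli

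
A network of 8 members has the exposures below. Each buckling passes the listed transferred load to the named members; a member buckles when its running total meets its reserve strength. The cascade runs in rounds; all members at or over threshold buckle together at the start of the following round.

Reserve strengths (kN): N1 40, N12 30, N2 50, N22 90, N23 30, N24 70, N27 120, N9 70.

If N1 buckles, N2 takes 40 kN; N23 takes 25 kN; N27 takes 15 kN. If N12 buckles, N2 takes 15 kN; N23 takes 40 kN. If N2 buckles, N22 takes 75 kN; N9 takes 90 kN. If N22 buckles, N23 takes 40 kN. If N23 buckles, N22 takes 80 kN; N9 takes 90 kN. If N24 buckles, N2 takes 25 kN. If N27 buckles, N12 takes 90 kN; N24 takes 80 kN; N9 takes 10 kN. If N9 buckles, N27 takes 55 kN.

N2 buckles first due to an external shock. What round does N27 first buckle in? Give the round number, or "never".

Round 1 — N2 buckles (initial).
  N22: +75 → 75 < 90
  N9: +90 → 90 ≥ 70
Round 2 — N9 buckles.
  N27: +55 → 55 < 120
No further bucklings.

never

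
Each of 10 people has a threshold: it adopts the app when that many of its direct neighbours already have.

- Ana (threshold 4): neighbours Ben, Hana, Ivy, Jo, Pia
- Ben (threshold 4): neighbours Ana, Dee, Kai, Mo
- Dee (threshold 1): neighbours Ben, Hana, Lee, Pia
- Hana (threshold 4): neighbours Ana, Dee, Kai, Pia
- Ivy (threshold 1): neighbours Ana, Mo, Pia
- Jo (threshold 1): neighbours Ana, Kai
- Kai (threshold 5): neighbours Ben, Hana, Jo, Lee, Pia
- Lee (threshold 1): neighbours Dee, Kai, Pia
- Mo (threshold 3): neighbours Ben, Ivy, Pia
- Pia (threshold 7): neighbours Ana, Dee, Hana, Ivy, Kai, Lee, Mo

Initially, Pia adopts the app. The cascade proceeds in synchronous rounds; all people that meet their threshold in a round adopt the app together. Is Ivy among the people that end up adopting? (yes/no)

Round 1 — Pia adopts the app (initial).
Round 2 — checking thresholds:
  Ana: 1 of 5 neighbours < 4, below threshold.
  Dee: 1 of 4 neighbours ≥ 1, adopts the app.
  Hana: 1 of 4 neighbours < 4, below threshold.
  Ivy: 1 of 3 neighbours ≥ 1, adopts the app.
  Kai: 1 of 5 neighbours < 5, below threshold.
  Lee: 1 of 3 neighbours ≥ 1, adopts the app.
  Mo: 1 of 3 neighbours < 3, below threshold.
Round 3 — no new adoptions; cascade stops.

yes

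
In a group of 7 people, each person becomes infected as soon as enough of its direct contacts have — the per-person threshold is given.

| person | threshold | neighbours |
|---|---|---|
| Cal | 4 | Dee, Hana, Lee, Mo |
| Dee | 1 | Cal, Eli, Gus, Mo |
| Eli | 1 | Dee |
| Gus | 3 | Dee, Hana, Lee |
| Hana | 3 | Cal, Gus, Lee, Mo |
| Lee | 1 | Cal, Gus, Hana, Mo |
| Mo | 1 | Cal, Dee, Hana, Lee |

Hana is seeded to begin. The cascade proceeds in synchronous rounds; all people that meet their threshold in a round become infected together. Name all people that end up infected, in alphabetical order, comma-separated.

Round 1 — Hana becomes infected (initial).
Round 2 — checking thresholds:
  Cal: 1 of 4 neighbours < 4, below threshold.
  Gus: 1 of 3 neighbours < 3, below threshold.
  Lee: 1 of 4 neighbours ≥ 1, becomes infected.
  Mo: 1 of 4 neighbours ≥ 1, becomes infected.
Round 3 — checking thresholds:
  Cal: 3 of 4 neighbours < 4, below threshold.
  Dee: 1 of 4 neighbours ≥ 1, becomes infected.
  Gus: 2 of 3 neighbours < 3, below threshold.
Round 4 — checking thresholds:
  Cal: 4 of 4 neighbours ≥ 4, becomes infected.
  Eli: 1 of 1 neighbours ≥ 1, becomes infected.
  Gus: 3 of 3 neighbours ≥ 3, becomes infected.
Round 5 — no new infections; cascade stops.

Cal, Dee, Eli, Gus, Hana, Lee, Mo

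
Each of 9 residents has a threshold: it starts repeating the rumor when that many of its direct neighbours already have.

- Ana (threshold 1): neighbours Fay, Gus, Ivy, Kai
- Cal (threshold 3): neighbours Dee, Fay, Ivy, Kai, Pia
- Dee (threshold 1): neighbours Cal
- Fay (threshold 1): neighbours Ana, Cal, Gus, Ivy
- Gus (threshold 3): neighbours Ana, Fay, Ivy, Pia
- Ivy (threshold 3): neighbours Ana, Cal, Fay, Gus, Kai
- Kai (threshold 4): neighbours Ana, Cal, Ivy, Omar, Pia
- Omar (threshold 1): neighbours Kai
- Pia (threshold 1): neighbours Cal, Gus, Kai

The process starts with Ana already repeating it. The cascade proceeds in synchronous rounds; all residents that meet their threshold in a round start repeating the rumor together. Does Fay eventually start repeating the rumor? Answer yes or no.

yes

Round 1 — Ana starts repeating the rumor (initial).
Round 2 — checking thresholds:
  Fay: 1 of 4 neighbours ≥ 1, starts repeating the rumor.
  Gus: 1 of 4 neighbours < 3, not yet.
  Ivy: 1 of 5 neighbours < 3, not yet.
  Kai: 1 of 5 neighbours < 4, not yet.
Round 3 — no new spreads; cascade stops.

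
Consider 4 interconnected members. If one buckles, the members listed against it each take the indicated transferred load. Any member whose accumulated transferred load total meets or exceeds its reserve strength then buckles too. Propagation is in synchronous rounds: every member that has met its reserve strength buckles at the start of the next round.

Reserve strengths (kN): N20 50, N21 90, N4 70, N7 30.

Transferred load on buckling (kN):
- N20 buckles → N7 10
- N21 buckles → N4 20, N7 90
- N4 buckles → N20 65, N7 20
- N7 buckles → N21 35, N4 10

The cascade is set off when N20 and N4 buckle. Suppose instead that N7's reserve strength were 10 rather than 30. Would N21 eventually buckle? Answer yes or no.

With N7's reserve strength at 10:
Round 1 — N20, N4 buckle (initial).
  N7: +10+20 → 30 ≥ 10
Round 2 — N7 buckles.
  N21: +35 → 35 < 90
No further bucklings.

no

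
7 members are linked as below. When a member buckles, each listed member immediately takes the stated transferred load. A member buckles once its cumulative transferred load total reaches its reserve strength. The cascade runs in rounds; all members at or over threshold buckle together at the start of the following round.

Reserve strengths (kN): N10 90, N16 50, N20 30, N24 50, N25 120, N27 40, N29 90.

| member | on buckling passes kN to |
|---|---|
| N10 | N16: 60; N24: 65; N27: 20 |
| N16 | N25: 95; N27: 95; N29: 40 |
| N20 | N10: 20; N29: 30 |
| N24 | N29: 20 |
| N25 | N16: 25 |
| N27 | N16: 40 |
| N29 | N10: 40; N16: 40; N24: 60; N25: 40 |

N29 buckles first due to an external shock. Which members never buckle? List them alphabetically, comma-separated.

Round 1 — N29 buckles (initial).
  N10: +40 → 40 < 90
  N16: +40 → 40 < 50
  N24: +60 → 60 ≥ 50
  N25: +40 → 40 < 120
Round 2 — N24 buckles.
No further bucklings.

N10, N16, N20, N25, N27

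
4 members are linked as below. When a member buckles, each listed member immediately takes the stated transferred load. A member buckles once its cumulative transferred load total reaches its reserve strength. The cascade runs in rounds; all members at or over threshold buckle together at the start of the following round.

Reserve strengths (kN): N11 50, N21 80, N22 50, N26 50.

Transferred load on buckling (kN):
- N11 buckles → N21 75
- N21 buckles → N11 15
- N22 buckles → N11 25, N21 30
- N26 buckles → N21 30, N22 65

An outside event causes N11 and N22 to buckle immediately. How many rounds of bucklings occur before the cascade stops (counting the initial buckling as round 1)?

2

Round 1 — N11, N22 buckle (initial).
  N21: +75+30 → 105 ≥ 80
Round 2 — N21 buckles.
No further bucklings.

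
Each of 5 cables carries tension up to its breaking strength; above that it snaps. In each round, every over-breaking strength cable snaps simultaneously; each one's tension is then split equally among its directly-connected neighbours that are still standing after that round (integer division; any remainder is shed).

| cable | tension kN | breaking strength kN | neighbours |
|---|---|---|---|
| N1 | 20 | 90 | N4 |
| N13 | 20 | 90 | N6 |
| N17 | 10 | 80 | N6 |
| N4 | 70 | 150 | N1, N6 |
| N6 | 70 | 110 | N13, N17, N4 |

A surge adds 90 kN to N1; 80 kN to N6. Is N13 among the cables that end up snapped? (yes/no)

no

Round 1 — N1 at 110 > 90; N6 at 150 > 110. N1, N6 snap.
  N1 sheds 110 kN to N4: 110 each.
    N4: 70+110 = 180 > 150
  N6 sheds 150 kN to N13, N17, N4: 50 each.
    N13: 20+50 = 70 ≤ 90
    N17: 10+50 = 60 ≤ 80
    N4: 180+50 = 230 > 150
Round 2 — N4 snaps.
  N4 sheds 230 kN: no online neighbours, lost.
No further breaks.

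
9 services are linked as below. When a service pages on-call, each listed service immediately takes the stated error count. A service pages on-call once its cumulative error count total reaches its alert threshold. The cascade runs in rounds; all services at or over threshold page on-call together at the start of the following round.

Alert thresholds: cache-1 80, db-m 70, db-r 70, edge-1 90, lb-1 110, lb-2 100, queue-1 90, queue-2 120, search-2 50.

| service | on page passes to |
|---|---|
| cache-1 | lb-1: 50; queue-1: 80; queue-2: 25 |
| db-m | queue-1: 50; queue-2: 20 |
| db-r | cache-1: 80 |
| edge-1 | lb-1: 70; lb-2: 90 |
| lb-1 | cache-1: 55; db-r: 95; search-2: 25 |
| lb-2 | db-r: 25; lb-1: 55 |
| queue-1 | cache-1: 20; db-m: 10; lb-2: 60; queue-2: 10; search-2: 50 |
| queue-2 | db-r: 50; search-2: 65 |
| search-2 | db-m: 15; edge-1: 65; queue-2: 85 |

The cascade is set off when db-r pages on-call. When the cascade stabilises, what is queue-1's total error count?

80

Round 1 — db-r pages on-call (initial).
  cache-1: +80 → 80 ≥ 80
Round 2 — cache-1 pages on-call.
  lb-1: +50 → 50 < 110
  queue-1: +80 → 80 < 90
  queue-2: +25 → 25 < 120
No further pages.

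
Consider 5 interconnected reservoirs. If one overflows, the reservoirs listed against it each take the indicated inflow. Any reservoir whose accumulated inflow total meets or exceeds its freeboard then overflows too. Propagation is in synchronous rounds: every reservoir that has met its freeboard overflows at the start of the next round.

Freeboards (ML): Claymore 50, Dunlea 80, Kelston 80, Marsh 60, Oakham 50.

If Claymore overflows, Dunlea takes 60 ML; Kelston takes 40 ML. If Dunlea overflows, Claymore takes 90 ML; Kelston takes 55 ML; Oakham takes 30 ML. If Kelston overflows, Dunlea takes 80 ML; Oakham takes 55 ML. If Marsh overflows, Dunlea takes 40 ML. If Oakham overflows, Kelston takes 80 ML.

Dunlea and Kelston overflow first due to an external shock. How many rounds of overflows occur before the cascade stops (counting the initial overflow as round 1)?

2

Round 1 — Dunlea, Kelston overflow (initial).
  Claymore: +90 → 90 ≥ 50
  Oakham: +30+55 → 85 ≥ 50
Round 2 — Claymore, Oakham overflow.
No further overflows.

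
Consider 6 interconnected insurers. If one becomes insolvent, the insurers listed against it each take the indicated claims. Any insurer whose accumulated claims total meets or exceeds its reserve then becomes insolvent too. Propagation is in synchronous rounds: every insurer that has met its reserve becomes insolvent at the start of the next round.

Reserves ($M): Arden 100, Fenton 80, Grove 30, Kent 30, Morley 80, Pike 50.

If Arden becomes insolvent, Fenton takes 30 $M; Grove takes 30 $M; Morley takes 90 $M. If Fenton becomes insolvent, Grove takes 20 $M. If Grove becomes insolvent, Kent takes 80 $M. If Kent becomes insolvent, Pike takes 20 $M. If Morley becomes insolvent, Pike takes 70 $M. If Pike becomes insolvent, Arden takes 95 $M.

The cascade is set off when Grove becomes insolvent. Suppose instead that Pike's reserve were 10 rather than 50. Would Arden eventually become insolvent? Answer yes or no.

no

With Pike's reserve at 10:
Round 1 — Grove becomes insolvent (initial).
  Kent: +80 → 80 ≥ 30
Round 2 — Kent becomes insolvent.
  Pike: +20 → 20 ≥ 10
Round 3 — Pike becomes insolvent.
  Arden: +95 → 95 < 100
No further insolvencies.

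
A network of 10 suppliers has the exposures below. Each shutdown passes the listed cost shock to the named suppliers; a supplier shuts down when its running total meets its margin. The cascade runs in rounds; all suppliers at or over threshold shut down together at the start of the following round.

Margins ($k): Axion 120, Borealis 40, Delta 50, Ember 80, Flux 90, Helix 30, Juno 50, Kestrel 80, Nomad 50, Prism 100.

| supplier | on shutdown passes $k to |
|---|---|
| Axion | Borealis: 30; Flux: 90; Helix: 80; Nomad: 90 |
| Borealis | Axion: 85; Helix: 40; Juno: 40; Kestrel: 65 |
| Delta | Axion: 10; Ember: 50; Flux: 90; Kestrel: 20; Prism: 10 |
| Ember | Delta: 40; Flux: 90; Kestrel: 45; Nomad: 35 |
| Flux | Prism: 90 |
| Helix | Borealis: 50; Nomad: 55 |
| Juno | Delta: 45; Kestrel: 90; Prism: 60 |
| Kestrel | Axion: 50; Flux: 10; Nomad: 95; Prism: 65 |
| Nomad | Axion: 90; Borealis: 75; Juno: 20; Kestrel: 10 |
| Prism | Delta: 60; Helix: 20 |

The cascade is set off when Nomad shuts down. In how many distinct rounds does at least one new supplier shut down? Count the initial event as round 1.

6

Round 1 — Nomad shuts down (initial).
  Axion: +90 → 90 < 120
  Borealis: +75 → 75 ≥ 40
  Juno: +20 → 20 < 50
  Kestrel: +10 → 10 < 80
Round 2 — Borealis shuts down.
  Axion: +85 → 175 ≥ 120
  Helix: +40 → 40 ≥ 30
  Juno: +40 → 60 ≥ 50
  Kestrel: +65 → 75 < 80
Round 3 — Axion, Helix, Juno shut down.
  Delta: +45 → 45 < 50
  Flux: +90 → 90 ≥ 90
  Kestrel: +90 → 165 ≥ 80
  Prism: +60 → 60 < 100
Round 4 — Flux, Kestrel shut down.
  Prism: +90+65 → 215 ≥ 100
Round 5 — Prism shuts down.
  Delta: +60 → 105 ≥ 50
Round 6 — Delta shuts down.
  Ember: +50 → 50 < 80
No further shutdowns.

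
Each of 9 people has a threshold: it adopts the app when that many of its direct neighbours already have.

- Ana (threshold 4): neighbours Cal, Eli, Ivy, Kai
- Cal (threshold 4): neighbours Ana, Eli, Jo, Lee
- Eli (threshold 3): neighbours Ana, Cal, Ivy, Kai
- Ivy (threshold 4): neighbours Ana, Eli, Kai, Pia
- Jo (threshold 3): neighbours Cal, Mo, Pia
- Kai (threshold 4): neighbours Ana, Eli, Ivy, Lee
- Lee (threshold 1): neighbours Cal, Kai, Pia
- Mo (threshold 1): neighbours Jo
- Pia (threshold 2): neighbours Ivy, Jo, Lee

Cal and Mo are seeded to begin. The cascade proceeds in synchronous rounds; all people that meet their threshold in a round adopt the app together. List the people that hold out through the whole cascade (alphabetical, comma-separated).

Round 1 — Cal, Mo adopt the app (initial).
Round 2 — checking thresholds:
  Ana: 1 of 4 neighbours < 4, not yet.
  Eli: 1 of 4 neighbours < 3, not yet.
  Jo: 2 of 3 neighbours < 3, not yet.
  Lee: 1 of 3 neighbours ≥ 1, adopts the app.
Round 3 — no new adoptions; cascade stops.

Ana, Eli, Ivy, Jo, Kai, Pia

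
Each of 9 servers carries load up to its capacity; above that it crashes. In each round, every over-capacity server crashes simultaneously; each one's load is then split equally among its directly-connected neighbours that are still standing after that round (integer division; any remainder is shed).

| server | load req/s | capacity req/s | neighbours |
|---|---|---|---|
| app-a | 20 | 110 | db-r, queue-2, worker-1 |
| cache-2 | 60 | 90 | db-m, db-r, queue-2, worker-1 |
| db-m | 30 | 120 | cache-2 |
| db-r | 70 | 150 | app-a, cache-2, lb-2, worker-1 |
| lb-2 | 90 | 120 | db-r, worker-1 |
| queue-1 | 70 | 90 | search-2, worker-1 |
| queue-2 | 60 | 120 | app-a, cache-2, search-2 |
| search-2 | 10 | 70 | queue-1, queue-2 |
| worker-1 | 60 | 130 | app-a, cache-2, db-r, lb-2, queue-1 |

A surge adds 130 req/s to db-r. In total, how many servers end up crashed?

8

Round 1 — db-r at 200 > 150. db-r crashes.
  db-r sheds 200 req/s to app-a, cache-2, lb-2, worker-1: 50 each.
    app-a: 20+50 = 70 ≤ 110
    cache-2: 60+50 = 110 > 90
    lb-2: 90+50 = 140 > 120
    worker-1: 60+50 = 110 ≤ 130
Round 2 — cache-2, lb-2 crash.
  cache-2 sheds 110 req/s to db-m, queue-2, worker-1: 36 each (2 lost).
    db-m: 30+36 = 66 ≤ 120
    queue-2: 60+36 = 96 ≤ 120
    worker-1: 110+36 = 146 > 130
  lb-2 sheds 140 req/s to worker-1: 140 each.
    worker-1: 146+140 = 286 > 130
Round 3 — worker-1 crashes.
  worker-1 sheds 286 req/s to app-a, queue-1: 143 each.
    app-a: 70+143 = 213 > 110
    queue-1: 70+143 = 213 > 90
Round 4 — app-a, queue-1 crash.
  app-a sheds 213 req/s to queue-2: 213 each.
    queue-2: 96+213 = 309 > 120
  queue-1 sheds 213 req/s to search-2: 213 each.
    search-2: 10+213 = 223 > 70
Round 5 — queue-2, search-2 crash.
  queue-2 sheds 309 req/s: no online neighbours, lost.
  search-2 sheds 223 req/s: no online neighbours, lost.
No further crashes.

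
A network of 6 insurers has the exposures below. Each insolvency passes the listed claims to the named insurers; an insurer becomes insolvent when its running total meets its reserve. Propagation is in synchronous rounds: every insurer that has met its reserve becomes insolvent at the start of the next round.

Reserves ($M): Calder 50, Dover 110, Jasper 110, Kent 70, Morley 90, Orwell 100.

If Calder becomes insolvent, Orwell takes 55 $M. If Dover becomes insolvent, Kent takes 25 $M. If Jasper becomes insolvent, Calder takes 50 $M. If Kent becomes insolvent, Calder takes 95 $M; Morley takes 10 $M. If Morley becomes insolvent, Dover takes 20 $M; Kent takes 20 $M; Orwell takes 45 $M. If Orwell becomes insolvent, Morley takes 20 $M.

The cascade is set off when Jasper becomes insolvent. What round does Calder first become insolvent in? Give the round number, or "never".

2

Round 1 — Jasper becomes insolvent (initial).
  Calder: +50 → 50 ≥ 50
Round 2 — Calder becomes insolvent.
  Orwell: +55 → 55 < 100
No further insolvencies.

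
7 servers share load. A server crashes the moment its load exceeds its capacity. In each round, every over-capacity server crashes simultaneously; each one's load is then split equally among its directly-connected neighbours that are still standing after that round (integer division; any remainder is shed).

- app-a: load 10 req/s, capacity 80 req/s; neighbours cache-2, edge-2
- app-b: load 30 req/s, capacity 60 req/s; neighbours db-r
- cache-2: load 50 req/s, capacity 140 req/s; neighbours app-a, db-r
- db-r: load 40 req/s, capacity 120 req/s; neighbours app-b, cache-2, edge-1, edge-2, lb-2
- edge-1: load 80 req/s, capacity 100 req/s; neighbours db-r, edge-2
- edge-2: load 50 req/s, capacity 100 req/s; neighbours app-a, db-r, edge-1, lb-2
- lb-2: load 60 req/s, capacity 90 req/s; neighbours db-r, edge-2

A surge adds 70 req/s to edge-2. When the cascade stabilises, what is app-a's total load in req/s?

Round 1 — edge-2 at 120 > 100. edge-2 crashes.
  edge-2 sheds 120 req/s to app-a, db-r, edge-1, lb-2: 30 each.
    app-a: 10+30 = 40 ≤ 80
    db-r: 40+30 = 70 ≤ 120
    edge-1: 80+30 = 110 > 100
    lb-2: 60+30 = 90 ≤ 90
Round 2 — edge-1 crashes.
  edge-1 sheds 110 req/s to db-r: 110 each.
    db-r: 70+110 = 180 > 120
Round 3 — db-r crashes.
  db-r sheds 180 req/s to app-b, cache-2, lb-2: 60 each.
    app-b: 30+60 = 90 > 60
    cache-2: 50+60 = 110 ≤ 140
    lb-2: 90+60 = 150 > 90
Round 4 — app-b, lb-2 crash.
  app-b sheds 90 req/s: no online neighbours, lost.
  lb-2 sheds 150 req/s: no online neighbours, lost.
No further crashes.

40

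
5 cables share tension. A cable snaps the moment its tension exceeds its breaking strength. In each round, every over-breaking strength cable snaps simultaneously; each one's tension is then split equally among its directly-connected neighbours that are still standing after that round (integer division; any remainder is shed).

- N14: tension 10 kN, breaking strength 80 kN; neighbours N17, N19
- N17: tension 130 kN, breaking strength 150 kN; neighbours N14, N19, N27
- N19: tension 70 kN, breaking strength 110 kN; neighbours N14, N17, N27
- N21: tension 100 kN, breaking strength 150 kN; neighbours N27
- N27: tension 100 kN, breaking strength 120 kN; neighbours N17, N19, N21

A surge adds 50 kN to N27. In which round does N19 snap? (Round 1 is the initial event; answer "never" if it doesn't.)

2

Round 1 — N27 at 150 > 120. N27 snaps.
  N27 sheds 150 kN to N17, N19, N21: 50 each.
    N17: 130+50 = 180 > 150
    N19: 70+50 = 120 > 110
    N21: 100+50 = 150 ≤ 150
Round 2 — N17, N19 snap.
  N17 sheds 180 kN to N14: 180 each.
    N14: 10+180 = 190 > 80
  N19 sheds 120 kN to N14: 120 each.
    N14: 190+120 = 310 > 80
Round 3 — N14 snaps.
  N14 sheds 310 kN: no online neighbours, lost.
No further breaks.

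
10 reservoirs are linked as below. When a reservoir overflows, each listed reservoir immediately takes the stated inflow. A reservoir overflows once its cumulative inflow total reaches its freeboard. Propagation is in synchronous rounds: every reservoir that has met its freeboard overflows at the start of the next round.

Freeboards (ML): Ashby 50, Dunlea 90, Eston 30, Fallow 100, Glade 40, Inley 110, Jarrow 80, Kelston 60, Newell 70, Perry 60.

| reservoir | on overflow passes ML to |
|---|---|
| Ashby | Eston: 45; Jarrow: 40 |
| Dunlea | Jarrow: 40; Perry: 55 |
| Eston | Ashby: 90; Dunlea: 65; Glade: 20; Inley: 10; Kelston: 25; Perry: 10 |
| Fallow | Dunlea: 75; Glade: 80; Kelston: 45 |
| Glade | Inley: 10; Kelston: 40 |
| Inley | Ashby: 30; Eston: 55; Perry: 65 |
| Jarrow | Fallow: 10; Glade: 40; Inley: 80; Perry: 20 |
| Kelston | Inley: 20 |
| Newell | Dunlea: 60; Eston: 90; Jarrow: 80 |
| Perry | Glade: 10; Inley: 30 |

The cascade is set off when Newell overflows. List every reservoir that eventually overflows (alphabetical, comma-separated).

Round 1 — Newell overflows (initial).
  Dunlea: +60 → 60 < 90
  Eston: +90 → 90 ≥ 30
  Jarrow: +80 → 80 ≥ 80
Round 2 — Eston, Jarrow overflow.
  Ashby: +90 → 90 ≥ 50
  Dunlea: +65 → 125 ≥ 90
  Fallow: +10 → 10 < 100
  Glade: +20+40 → 60 ≥ 40
  Inley: +10+80 → 90 < 110
  Kelston: +25 → 25 < 60
  Perry: +10+20 → 30 < 60
Round 3 — Ashby, Dunlea, Glade overflow.
  Inley: +10 → 100 < 110
  Kelston: +40 → 65 ≥ 60
  Perry: +55 → 85 ≥ 60
Round 4 — Kelston, Perry overflow.
  Inley: +20+30 → 150 ≥ 110
Round 5 — Inley overflows.
No further overflows.

Ashby, Dunlea, Eston, Glade, Inley, Jarrow, Kelston, Newell, Perry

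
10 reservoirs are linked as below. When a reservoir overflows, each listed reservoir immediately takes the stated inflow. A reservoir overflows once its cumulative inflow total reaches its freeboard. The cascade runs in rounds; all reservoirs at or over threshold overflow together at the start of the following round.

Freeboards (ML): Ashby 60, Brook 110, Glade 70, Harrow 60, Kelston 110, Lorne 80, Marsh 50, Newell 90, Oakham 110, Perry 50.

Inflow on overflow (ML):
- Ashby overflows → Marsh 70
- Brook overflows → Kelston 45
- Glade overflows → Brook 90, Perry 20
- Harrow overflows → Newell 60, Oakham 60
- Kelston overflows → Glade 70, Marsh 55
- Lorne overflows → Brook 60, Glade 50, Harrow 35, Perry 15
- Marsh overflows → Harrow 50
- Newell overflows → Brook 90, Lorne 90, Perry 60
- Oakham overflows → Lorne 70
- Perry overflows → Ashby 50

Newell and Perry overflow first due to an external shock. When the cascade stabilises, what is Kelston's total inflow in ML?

45

Round 1 — Newell, Perry overflow (initial).
  Ashby: +50 → 50 < 60
  Brook: +90 → 90 < 110
  Lorne: +90 → 90 ≥ 80
Round 2 — Lorne overflows.
  Brook: +60 → 150 ≥ 110
  Glade: +50 → 50 < 70
  Harrow: +35 → 35 < 60
Round 3 — Brook overflows.
  Kelston: +45 → 45 < 110
No further overflows.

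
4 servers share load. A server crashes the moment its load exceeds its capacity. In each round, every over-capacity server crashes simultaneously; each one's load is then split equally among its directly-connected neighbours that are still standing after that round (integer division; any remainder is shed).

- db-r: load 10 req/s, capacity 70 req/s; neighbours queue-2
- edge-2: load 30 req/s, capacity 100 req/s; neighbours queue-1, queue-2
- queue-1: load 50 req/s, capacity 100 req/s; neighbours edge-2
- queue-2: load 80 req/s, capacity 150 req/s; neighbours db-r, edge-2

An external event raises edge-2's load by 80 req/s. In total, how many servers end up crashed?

2

Round 1 — edge-2 at 110 > 100. edge-2 crashes.
  edge-2 sheds 110 req/s to queue-1, queue-2: 55 each.
    queue-1: 50+55 = 105 > 100
    queue-2: 80+55 = 135 ≤ 150
Round 2 — queue-1 crashes.
  queue-1 sheds 105 req/s: no online neighbours, lost.
No further crashes.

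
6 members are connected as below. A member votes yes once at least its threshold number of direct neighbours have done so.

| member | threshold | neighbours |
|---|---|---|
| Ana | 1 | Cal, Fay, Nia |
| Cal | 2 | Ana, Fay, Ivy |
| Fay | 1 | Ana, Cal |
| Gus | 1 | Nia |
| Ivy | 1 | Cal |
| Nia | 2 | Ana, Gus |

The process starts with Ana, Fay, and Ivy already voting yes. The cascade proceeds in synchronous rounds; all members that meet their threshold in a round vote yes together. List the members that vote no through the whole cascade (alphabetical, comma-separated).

Gus, Nia

Round 1 — Ana, Fay, Ivy vote yes (initial).
Round 2 — checking thresholds:
  Cal: 3 of 3 neighbours ≥ 2, votes yes.
  Nia: 1 of 2 neighbours < 2, below threshold.
Round 3 — no new yes votes; cascade stops.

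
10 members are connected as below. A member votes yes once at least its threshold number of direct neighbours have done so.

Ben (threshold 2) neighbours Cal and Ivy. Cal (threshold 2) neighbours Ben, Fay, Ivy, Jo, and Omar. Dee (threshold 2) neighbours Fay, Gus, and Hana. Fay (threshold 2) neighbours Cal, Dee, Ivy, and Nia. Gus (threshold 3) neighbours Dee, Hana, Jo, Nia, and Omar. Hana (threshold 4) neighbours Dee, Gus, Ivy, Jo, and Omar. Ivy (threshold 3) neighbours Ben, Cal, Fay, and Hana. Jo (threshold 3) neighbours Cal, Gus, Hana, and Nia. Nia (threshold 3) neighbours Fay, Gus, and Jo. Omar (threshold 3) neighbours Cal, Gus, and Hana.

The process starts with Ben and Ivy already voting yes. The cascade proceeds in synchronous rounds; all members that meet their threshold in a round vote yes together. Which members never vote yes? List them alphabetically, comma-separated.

Dee, Gus, Hana, Jo, Nia, Omar

Round 1 — Ben, Ivy vote yes (initial).
Round 2 — checking thresholds:
  Cal: 2 of 5 neighbours ≥ 2, votes yes.
  Fay: 1 of 4 neighbours < 2, holds.
  Hana: 1 of 5 neighbours < 4, holds.
Round 3 — checking thresholds:
  Fay: 2 of 4 neighbours ≥ 2, votes yes.
  Hana: 1 of 5 neighbours < 4, holds.
  Jo: 1 of 4 neighbours < 3, holds.
  Omar: 1 of 3 neighbours < 3, holds.
Round 4 — no new yes votes; cascade stops.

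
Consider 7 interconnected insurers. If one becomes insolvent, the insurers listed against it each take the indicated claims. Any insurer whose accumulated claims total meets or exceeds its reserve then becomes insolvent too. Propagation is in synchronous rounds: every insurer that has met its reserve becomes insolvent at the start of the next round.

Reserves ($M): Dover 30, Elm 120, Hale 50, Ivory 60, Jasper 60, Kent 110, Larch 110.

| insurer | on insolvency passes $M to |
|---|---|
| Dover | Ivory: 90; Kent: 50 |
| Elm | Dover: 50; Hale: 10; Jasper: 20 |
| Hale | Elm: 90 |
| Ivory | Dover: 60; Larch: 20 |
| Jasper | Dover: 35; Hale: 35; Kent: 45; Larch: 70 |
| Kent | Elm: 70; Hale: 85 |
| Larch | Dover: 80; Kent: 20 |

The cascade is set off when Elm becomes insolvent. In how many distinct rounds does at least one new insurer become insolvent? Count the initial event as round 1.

3

Round 1 — Elm becomes insolvent (initial).
  Dover: +50 → 50 ≥ 30
  Hale: +10 → 10 < 50
  Jasper: +20 → 20 < 60
Round 2 — Dover becomes insolvent.
  Ivory: +90 → 90 ≥ 60
  Kent: +50 → 50 < 110
Round 3 — Ivory becomes insolvent.
  Larch: +20 → 20 < 110
No further insolvencies.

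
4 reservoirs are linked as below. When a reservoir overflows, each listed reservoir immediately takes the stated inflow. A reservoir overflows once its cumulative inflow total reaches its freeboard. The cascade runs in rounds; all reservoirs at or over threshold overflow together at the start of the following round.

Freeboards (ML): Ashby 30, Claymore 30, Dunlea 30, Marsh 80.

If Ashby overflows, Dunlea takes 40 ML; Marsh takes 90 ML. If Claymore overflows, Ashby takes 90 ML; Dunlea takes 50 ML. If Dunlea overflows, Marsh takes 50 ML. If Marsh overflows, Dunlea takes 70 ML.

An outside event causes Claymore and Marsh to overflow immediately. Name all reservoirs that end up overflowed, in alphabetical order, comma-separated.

Ashby, Claymore, Dunlea, Marsh

Round 1 — Claymore, Marsh overflow (initial).
  Ashby: +90 → 90 ≥ 30
  Dunlea: +50+70 → 120 ≥ 30
Round 2 — Ashby, Dunlea overflow.
No further overflows.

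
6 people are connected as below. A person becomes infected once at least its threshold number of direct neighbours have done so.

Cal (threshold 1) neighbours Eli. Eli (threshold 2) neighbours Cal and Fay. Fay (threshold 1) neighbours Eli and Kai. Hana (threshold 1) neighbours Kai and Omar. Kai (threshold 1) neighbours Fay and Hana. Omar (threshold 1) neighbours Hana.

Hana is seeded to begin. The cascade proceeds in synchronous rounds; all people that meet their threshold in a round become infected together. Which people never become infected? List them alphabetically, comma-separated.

Cal, Eli

Round 1 — Hana becomes infected (initial).
Round 2 — checking thresholds:
  Kai: 1 of 2 neighbours ≥ 1, becomes infected.
  Omar: 1 of 1 neighbours ≥ 1, becomes infected.
Round 3 — checking thresholds:
  Fay: 1 of 2 neighbours ≥ 1, becomes infected.
Round 4 — no new infections; cascade stops.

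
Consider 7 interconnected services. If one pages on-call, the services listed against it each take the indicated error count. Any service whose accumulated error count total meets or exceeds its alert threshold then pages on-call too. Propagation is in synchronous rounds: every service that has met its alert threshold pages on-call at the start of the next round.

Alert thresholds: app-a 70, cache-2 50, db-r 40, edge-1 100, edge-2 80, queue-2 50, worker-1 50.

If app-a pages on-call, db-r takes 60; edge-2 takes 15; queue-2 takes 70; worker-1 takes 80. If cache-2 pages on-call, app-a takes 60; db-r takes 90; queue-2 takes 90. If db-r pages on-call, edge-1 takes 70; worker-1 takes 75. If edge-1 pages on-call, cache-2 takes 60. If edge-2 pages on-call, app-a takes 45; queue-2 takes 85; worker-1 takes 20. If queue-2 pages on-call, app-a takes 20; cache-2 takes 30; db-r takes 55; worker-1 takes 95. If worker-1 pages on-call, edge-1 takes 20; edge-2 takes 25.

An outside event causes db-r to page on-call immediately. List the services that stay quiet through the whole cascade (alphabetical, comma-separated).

app-a, cache-2, edge-1, edge-2, queue-2

Round 1 — db-r pages on-call (initial).
  edge-1: +70 → 70 < 100
  worker-1: +75 → 75 ≥ 50
Round 2 — worker-1 pages on-call.
  edge-1: +20 → 90 < 100
  edge-2: +25 → 25 < 80
No further pages.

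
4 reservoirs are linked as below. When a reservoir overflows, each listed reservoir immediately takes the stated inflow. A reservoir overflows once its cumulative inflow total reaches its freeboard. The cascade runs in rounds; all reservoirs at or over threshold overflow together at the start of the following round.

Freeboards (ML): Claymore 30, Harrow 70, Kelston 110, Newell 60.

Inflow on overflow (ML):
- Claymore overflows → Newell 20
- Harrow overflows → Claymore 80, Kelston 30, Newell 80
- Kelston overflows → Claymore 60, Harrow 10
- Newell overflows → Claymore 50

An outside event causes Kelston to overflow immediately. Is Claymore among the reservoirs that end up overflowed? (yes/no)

Round 1 — Kelston overflows (initial).
  Claymore: +60 → 60 ≥ 30
  Harrow: +10 → 10 < 70
Round 2 — Claymore overflows.
  Newell: +20 → 20 < 60
No further overflows.

yes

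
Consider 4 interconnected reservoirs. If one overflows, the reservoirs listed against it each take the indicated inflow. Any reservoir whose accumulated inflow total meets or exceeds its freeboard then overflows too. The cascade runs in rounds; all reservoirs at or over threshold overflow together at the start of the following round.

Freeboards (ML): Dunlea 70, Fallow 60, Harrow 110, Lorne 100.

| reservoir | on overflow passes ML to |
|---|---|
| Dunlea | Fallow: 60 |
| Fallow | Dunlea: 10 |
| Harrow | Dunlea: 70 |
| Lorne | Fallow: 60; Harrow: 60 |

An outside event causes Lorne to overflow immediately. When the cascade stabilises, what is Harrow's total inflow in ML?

60

Round 1 — Lorne overflows (initial).
  Fallow: +60 → 60 ≥ 60
  Harrow: +60 → 60 < 110
Round 2 — Fallow overflows.
  Dunlea: +10 → 10 < 70
No further overflows.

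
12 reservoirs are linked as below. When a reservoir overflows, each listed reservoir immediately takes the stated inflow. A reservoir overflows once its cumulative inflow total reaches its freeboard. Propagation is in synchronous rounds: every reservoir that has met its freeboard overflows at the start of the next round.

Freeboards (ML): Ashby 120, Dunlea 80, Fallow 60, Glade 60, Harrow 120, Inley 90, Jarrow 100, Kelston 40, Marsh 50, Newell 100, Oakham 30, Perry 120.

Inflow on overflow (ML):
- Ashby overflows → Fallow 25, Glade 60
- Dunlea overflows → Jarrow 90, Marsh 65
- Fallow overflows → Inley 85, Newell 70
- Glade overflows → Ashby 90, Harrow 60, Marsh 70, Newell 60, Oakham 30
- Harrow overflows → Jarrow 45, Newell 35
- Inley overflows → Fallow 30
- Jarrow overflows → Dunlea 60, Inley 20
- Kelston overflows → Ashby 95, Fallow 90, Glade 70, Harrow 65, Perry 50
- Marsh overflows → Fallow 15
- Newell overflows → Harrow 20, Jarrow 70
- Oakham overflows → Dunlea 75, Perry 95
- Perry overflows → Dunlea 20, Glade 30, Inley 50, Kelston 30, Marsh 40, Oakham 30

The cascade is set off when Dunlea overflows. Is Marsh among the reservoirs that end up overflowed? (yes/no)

Round 1 — Dunlea overflows (initial).
  Jarrow: +90 → 90 < 100
  Marsh: +65 → 65 ≥ 50
Round 2 — Marsh overflows.
  Fallow: +15 → 15 < 60
No further overflows.

yes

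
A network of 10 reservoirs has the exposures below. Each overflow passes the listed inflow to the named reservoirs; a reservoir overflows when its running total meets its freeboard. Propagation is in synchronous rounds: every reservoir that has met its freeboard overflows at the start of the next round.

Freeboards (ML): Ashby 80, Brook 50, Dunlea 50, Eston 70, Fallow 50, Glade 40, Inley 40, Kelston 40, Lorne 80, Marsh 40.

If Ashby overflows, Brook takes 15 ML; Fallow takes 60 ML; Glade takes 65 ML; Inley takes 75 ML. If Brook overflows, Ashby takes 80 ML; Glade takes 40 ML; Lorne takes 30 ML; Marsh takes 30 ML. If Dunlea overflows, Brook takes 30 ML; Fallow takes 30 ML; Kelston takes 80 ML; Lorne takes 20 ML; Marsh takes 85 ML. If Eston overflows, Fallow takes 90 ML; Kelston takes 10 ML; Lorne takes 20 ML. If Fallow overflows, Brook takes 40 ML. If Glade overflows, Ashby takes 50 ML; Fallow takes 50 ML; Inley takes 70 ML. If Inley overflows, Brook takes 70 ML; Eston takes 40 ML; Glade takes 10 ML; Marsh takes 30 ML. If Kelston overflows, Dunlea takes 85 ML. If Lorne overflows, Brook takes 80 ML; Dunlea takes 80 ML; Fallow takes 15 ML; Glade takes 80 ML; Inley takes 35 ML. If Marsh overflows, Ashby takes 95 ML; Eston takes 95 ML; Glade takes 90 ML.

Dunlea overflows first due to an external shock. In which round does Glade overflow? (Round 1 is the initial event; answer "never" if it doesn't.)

3

Round 1 — Dunlea overflows (initial).
  Brook: +30 → 30 < 50
  Fallow: +30 → 30 < 50
  Kelston: +80 → 80 ≥ 40
  Lorne: +20 → 20 < 80
  Marsh: +85 → 85 ≥ 40
Round 2 — Kelston, Marsh overflow.
  Ashby: +95 → 95 ≥ 80
  Eston: +95 → 95 ≥ 70
  Glade: +90 → 90 ≥ 40
Round 3 — Ashby, Eston, Glade overflow.
  Brook: +15 → 45 < 50
  Fallow: +60+90+50 → 230 ≥ 50
  Inley: +75+70 → 145 ≥ 40
  Lorne: +20 → 40 < 80
Round 4 — Fallow, Inley overflow.
  Brook: +40+70 → 155 ≥ 50
Round 5 — Brook overflows.
  Lorne: +30 → 70 < 80
No further overflows.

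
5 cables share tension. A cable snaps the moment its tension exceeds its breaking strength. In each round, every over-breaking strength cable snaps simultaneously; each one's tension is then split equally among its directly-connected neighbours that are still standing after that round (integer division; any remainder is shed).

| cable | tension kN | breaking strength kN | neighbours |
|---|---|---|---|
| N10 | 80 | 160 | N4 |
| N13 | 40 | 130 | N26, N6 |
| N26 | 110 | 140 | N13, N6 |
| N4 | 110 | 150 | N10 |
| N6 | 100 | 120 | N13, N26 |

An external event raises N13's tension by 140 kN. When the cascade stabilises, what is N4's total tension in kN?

Round 1 — N13 at 180 > 130. N13 snaps.
  N13 sheds 180 kN to N26, N6: 90 each.
    N26: 110+90 = 200 > 140
    N6: 100+90 = 190 > 120
Round 2 — N26, N6 snap.
  N26 sheds 200 kN: no online neighbours, lost.
  N6 sheds 190 kN: no online neighbours, lost.
No further breaks.

110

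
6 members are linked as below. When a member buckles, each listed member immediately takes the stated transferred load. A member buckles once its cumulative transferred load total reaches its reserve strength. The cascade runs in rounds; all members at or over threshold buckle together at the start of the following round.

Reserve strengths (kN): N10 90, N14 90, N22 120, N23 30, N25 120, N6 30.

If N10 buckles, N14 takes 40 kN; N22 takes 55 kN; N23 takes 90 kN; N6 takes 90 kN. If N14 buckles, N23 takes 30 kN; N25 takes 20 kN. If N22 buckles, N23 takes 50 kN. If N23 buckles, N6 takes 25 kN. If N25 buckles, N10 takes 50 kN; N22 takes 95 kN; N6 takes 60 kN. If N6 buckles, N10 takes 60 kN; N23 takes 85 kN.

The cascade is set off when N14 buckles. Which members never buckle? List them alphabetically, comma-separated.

Round 1 — N14 buckles (initial).
  N23: +30 → 30 ≥ 30
  N25: +20 → 20 < 120
Round 2 — N23 buckles.
  N6: +25 → 25 < 30
No further bucklings.

N10, N22, N25, N6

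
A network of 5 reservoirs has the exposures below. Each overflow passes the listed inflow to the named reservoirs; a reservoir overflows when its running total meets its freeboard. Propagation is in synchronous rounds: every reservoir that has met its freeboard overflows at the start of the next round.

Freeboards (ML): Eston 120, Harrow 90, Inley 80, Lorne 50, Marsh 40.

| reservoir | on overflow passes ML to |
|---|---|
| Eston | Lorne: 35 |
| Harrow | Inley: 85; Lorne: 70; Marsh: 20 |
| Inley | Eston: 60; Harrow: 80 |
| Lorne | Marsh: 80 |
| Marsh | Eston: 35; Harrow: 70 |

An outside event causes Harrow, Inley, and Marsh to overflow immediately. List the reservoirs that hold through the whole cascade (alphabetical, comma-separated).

Eston

Round 1 — Harrow, Inley, Marsh overflow (initial).
  Eston: +60+35 → 95 < 120
  Lorne: +70 → 70 ≥ 50
Round 2 — Lorne overflows.
No further overflows.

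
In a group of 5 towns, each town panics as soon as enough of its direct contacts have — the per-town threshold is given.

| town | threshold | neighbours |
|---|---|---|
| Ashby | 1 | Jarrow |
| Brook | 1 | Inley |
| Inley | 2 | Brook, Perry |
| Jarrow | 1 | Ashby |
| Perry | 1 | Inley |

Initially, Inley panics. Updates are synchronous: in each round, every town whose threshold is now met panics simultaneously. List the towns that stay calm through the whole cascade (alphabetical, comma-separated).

Round 1 — Inley panics (initial).
Round 2 — checking thresholds:
  Brook: 1 of 1 neighbours ≥ 1, panics.
  Perry: 1 of 1 neighbours ≥ 1, panics.
Round 3 — no new panics; cascade stops.

Ashby, Jarrow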